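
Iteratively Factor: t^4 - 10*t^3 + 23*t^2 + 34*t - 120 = (t - 5)*(t^3 - 5*t^2 - 2*t + 24) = (t - 5)*(t - 3)*(t^2 - 2*t - 8) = (t - 5)*(t - 4)*(t - 3)*(t + 2)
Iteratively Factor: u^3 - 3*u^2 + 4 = (u - 2)*(u^2 - u - 2) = (u - 2)^2*(u + 1)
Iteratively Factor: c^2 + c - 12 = (c + 4)*(c - 3)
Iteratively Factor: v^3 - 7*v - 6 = (v - 3)*(v^2 + 3*v + 2) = (v - 3)*(v + 1)*(v + 2)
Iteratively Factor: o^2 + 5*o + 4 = (o + 4)*(o + 1)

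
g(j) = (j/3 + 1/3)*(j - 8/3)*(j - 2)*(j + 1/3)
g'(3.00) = 6.74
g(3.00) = 1.48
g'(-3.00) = -63.04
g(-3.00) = 50.37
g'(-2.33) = -32.25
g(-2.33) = 19.15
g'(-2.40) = -34.89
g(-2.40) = 21.50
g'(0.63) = 0.63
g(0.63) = 1.46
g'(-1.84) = -17.06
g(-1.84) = 7.30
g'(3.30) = 12.25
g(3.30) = 4.29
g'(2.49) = 0.85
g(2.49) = -0.28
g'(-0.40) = 1.38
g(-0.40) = -0.10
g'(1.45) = -1.63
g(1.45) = 0.97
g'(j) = (j/3 + 1/3)*(j - 8/3)*(j - 2) + (j/3 + 1/3)*(j - 8/3)*(j + 1/3) + (j/3 + 1/3)*(j - 2)*(j + 1/3) + (j - 8/3)*(j - 2)*(j + 1/3)/3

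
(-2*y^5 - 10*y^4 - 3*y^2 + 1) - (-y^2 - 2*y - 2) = -2*y^5 - 10*y^4 - 2*y^2 + 2*y + 3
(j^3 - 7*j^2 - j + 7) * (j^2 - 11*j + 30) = j^5 - 18*j^4 + 106*j^3 - 192*j^2 - 107*j + 210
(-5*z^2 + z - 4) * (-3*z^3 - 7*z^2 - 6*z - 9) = 15*z^5 + 32*z^4 + 35*z^3 + 67*z^2 + 15*z + 36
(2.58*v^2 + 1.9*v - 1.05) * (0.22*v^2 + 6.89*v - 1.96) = 0.5676*v^4 + 18.1942*v^3 + 7.8032*v^2 - 10.9585*v + 2.058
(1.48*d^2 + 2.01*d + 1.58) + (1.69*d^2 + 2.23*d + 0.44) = 3.17*d^2 + 4.24*d + 2.02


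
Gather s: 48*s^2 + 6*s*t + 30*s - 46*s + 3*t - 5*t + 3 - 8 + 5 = 48*s^2 + s*(6*t - 16) - 2*t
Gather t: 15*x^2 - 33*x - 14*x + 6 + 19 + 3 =15*x^2 - 47*x + 28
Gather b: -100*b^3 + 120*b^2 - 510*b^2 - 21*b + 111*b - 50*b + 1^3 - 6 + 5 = -100*b^3 - 390*b^2 + 40*b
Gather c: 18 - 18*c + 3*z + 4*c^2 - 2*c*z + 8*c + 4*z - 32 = 4*c^2 + c*(-2*z - 10) + 7*z - 14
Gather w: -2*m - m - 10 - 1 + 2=-3*m - 9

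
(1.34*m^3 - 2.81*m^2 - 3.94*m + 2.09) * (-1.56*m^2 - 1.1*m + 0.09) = -2.0904*m^5 + 2.9096*m^4 + 9.358*m^3 + 0.8207*m^2 - 2.6536*m + 0.1881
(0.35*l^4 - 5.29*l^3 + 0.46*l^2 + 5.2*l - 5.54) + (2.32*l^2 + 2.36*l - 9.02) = 0.35*l^4 - 5.29*l^3 + 2.78*l^2 + 7.56*l - 14.56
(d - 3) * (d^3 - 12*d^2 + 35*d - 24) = d^4 - 15*d^3 + 71*d^2 - 129*d + 72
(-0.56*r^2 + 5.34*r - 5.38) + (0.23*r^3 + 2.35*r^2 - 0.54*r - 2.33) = 0.23*r^3 + 1.79*r^2 + 4.8*r - 7.71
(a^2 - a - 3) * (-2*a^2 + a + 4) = -2*a^4 + 3*a^3 + 9*a^2 - 7*a - 12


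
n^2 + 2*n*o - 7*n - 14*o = (n - 7)*(n + 2*o)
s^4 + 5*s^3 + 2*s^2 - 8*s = s*(s - 1)*(s + 2)*(s + 4)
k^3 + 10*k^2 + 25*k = k*(k + 5)^2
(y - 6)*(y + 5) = y^2 - y - 30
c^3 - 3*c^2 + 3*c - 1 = (c - 1)^3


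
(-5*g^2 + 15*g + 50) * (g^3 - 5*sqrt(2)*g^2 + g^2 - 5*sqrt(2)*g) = -5*g^5 + 10*g^4 + 25*sqrt(2)*g^4 - 50*sqrt(2)*g^3 + 65*g^3 - 325*sqrt(2)*g^2 + 50*g^2 - 250*sqrt(2)*g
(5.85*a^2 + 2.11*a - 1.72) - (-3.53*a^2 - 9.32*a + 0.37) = 9.38*a^2 + 11.43*a - 2.09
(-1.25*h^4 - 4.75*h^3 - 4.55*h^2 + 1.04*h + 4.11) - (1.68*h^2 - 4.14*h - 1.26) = -1.25*h^4 - 4.75*h^3 - 6.23*h^2 + 5.18*h + 5.37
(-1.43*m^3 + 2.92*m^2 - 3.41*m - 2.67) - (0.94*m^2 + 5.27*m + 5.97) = -1.43*m^3 + 1.98*m^2 - 8.68*m - 8.64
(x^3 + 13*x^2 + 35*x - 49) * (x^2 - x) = x^5 + 12*x^4 + 22*x^3 - 84*x^2 + 49*x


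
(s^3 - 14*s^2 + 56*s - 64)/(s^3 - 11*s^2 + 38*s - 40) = (s - 8)/(s - 5)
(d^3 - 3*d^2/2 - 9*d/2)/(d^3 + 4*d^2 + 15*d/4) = 2*(d - 3)/(2*d + 5)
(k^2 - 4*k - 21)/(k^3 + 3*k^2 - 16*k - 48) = (k - 7)/(k^2 - 16)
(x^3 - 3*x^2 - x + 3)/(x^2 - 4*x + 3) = x + 1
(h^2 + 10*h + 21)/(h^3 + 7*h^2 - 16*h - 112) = (h + 3)/(h^2 - 16)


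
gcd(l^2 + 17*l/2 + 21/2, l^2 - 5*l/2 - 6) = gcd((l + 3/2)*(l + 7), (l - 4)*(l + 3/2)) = l + 3/2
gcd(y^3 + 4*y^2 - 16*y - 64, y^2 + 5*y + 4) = y + 4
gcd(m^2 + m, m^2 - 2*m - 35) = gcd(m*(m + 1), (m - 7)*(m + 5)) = 1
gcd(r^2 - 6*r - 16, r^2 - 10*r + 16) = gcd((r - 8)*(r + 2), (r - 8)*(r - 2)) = r - 8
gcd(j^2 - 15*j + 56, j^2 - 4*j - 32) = j - 8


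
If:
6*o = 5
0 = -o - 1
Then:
No Solution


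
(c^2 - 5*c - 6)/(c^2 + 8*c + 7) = (c - 6)/(c + 7)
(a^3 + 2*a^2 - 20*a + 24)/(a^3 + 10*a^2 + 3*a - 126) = (a^2 - 4*a + 4)/(a^2 + 4*a - 21)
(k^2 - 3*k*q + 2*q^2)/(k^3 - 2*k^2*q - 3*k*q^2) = (-k^2 + 3*k*q - 2*q^2)/(k*(-k^2 + 2*k*q + 3*q^2))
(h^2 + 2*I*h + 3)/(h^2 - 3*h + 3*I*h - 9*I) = (h - I)/(h - 3)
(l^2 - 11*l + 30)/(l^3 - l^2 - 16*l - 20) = (l - 6)/(l^2 + 4*l + 4)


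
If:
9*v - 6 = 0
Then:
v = 2/3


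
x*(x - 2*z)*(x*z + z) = x^3*z - 2*x^2*z^2 + x^2*z - 2*x*z^2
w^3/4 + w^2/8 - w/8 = w*(w/4 + 1/4)*(w - 1/2)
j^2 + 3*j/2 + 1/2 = (j + 1/2)*(j + 1)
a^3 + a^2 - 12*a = a*(a - 3)*(a + 4)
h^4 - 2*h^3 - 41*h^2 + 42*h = h*(h - 7)*(h - 1)*(h + 6)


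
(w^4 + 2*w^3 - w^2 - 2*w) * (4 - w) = -w^5 + 2*w^4 + 9*w^3 - 2*w^2 - 8*w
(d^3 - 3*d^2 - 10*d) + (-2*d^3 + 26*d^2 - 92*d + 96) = -d^3 + 23*d^2 - 102*d + 96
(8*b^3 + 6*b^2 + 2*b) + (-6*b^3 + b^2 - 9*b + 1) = 2*b^3 + 7*b^2 - 7*b + 1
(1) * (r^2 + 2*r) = r^2 + 2*r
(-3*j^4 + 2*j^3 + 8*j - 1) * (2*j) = -6*j^5 + 4*j^4 + 16*j^2 - 2*j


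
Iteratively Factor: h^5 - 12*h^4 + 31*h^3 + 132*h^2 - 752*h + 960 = (h + 4)*(h^4 - 16*h^3 + 95*h^2 - 248*h + 240) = (h - 5)*(h + 4)*(h^3 - 11*h^2 + 40*h - 48) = (h - 5)*(h - 4)*(h + 4)*(h^2 - 7*h + 12) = (h - 5)*(h - 4)^2*(h + 4)*(h - 3)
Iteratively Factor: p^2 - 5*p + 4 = (p - 4)*(p - 1)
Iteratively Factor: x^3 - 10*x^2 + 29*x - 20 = (x - 5)*(x^2 - 5*x + 4) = (x - 5)*(x - 4)*(x - 1)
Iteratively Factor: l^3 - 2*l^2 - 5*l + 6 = (l - 1)*(l^2 - l - 6) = (l - 3)*(l - 1)*(l + 2)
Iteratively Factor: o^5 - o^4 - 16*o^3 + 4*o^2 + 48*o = (o - 4)*(o^4 + 3*o^3 - 4*o^2 - 12*o) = (o - 4)*(o + 2)*(o^3 + o^2 - 6*o) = (o - 4)*(o - 2)*(o + 2)*(o^2 + 3*o) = (o - 4)*(o - 2)*(o + 2)*(o + 3)*(o)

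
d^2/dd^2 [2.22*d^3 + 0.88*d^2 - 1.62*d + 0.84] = 13.32*d + 1.76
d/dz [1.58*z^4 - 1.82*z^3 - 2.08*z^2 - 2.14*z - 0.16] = 6.32*z^3 - 5.46*z^2 - 4.16*z - 2.14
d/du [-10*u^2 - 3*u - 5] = -20*u - 3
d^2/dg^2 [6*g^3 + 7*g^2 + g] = 36*g + 14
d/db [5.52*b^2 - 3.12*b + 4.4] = 11.04*b - 3.12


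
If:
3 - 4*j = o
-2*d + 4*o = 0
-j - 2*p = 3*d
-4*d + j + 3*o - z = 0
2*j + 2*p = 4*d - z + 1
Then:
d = 2/39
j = 29/39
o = 1/39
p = -35/78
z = 8/13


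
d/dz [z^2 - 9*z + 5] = 2*z - 9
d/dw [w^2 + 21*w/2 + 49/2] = 2*w + 21/2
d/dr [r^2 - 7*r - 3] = 2*r - 7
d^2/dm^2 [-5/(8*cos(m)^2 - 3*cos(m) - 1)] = 5*(-256*sin(m)^4 + 169*sin(m)^2 - 87*cos(m) + 18*cos(3*m) + 121)/(8*sin(m)^2 + 3*cos(m) - 7)^3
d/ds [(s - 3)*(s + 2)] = 2*s - 1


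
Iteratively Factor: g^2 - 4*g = (g)*(g - 4)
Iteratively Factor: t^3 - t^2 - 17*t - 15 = (t + 3)*(t^2 - 4*t - 5) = (t - 5)*(t + 3)*(t + 1)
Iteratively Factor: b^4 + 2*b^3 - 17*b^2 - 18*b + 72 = (b + 4)*(b^3 - 2*b^2 - 9*b + 18) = (b + 3)*(b + 4)*(b^2 - 5*b + 6) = (b - 3)*(b + 3)*(b + 4)*(b - 2)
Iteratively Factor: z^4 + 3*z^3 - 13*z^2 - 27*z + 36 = (z + 3)*(z^3 - 13*z + 12) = (z - 3)*(z + 3)*(z^2 + 3*z - 4) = (z - 3)*(z - 1)*(z + 3)*(z + 4)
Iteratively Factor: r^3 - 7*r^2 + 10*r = (r)*(r^2 - 7*r + 10) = r*(r - 2)*(r - 5)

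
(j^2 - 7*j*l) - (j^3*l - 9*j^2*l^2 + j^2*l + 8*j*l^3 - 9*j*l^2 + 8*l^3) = -j^3*l + 9*j^2*l^2 - j^2*l + j^2 - 8*j*l^3 + 9*j*l^2 - 7*j*l - 8*l^3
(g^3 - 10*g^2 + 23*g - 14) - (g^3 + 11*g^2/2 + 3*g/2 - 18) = -31*g^2/2 + 43*g/2 + 4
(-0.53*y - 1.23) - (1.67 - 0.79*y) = 0.26*y - 2.9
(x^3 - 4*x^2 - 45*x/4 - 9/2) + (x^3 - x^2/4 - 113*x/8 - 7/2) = 2*x^3 - 17*x^2/4 - 203*x/8 - 8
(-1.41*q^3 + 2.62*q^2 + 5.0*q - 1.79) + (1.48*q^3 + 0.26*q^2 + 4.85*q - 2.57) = 0.0700000000000001*q^3 + 2.88*q^2 + 9.85*q - 4.36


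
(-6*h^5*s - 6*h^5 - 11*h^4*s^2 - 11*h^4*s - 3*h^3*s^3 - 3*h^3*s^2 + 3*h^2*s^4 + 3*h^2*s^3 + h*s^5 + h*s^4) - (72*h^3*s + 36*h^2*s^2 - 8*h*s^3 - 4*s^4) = -6*h^5*s - 6*h^5 - 11*h^4*s^2 - 11*h^4*s - 3*h^3*s^3 - 3*h^3*s^2 - 72*h^3*s + 3*h^2*s^4 + 3*h^2*s^3 - 36*h^2*s^2 + h*s^5 + h*s^4 + 8*h*s^3 + 4*s^4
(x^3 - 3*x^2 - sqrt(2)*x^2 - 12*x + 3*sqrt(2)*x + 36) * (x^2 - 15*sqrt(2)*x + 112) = x^5 - 16*sqrt(2)*x^4 - 3*x^4 + 48*sqrt(2)*x^3 + 130*x^3 - 390*x^2 + 68*sqrt(2)*x^2 - 1344*x - 204*sqrt(2)*x + 4032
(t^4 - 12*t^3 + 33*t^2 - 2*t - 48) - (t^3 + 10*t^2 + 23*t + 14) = t^4 - 13*t^3 + 23*t^2 - 25*t - 62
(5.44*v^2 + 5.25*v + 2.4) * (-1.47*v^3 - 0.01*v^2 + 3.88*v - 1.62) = -7.9968*v^5 - 7.7719*v^4 + 17.5267*v^3 + 11.5332*v^2 + 0.806999999999999*v - 3.888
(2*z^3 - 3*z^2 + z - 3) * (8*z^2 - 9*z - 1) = 16*z^5 - 42*z^4 + 33*z^3 - 30*z^2 + 26*z + 3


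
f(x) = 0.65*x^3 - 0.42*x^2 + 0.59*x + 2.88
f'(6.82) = 85.56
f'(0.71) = 0.98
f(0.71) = 3.32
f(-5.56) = -125.11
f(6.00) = 131.70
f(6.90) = 200.49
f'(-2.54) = 15.30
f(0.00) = 2.88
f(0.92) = 3.57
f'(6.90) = 87.63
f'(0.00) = 0.59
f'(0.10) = 0.53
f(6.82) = 193.56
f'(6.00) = 65.75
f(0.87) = 3.50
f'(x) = 1.95*x^2 - 0.84*x + 0.59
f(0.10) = 2.94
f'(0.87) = 1.34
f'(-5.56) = 65.54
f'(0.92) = 1.47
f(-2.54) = -11.98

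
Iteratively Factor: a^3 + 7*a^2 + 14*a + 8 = (a + 1)*(a^2 + 6*a + 8) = (a + 1)*(a + 2)*(a + 4)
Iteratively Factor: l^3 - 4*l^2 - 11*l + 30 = (l - 5)*(l^2 + l - 6) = (l - 5)*(l + 3)*(l - 2)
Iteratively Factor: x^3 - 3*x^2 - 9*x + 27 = (x + 3)*(x^2 - 6*x + 9) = (x - 3)*(x + 3)*(x - 3)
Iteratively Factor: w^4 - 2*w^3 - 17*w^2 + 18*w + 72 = (w - 4)*(w^3 + 2*w^2 - 9*w - 18) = (w - 4)*(w + 3)*(w^2 - w - 6) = (w - 4)*(w - 3)*(w + 3)*(w + 2)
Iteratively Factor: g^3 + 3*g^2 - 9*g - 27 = (g + 3)*(g^2 - 9) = (g - 3)*(g + 3)*(g + 3)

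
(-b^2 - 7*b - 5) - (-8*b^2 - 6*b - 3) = 7*b^2 - b - 2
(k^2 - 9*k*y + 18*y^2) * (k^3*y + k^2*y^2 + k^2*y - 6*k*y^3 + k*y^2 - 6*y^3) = k^5*y - 8*k^4*y^2 + k^4*y + 3*k^3*y^3 - 8*k^3*y^2 + 72*k^2*y^4 + 3*k^2*y^3 - 108*k*y^5 + 72*k*y^4 - 108*y^5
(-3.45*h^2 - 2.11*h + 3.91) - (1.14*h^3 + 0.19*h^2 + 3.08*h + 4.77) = -1.14*h^3 - 3.64*h^2 - 5.19*h - 0.859999999999999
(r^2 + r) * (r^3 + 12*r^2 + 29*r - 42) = r^5 + 13*r^4 + 41*r^3 - 13*r^2 - 42*r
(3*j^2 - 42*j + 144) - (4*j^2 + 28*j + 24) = -j^2 - 70*j + 120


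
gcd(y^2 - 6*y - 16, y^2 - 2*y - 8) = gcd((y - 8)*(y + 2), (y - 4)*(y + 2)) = y + 2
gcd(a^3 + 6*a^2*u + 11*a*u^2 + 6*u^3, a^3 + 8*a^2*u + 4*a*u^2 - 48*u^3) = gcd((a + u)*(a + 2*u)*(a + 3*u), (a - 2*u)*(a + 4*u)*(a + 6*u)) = 1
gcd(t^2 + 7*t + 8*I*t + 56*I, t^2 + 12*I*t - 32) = t + 8*I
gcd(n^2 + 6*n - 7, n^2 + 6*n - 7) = n^2 + 6*n - 7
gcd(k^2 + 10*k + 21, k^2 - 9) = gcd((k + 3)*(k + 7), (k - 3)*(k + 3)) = k + 3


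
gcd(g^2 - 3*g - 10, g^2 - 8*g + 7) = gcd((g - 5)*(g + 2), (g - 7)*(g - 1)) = 1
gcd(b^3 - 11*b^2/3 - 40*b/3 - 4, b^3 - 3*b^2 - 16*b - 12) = b^2 - 4*b - 12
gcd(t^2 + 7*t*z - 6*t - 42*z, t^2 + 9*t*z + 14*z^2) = t + 7*z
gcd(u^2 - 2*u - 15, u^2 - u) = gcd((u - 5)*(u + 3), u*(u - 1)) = 1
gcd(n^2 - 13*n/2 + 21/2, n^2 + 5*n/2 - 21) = n - 7/2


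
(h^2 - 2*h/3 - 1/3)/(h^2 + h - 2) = (h + 1/3)/(h + 2)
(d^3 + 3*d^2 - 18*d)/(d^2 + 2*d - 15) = d*(d + 6)/(d + 5)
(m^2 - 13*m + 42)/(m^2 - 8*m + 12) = (m - 7)/(m - 2)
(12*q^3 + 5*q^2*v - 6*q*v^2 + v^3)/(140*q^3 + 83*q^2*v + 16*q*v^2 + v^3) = (12*q^3 + 5*q^2*v - 6*q*v^2 + v^3)/(140*q^3 + 83*q^2*v + 16*q*v^2 + v^3)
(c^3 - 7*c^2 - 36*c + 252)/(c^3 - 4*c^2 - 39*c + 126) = (c - 6)/(c - 3)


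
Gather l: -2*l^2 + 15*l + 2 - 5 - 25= -2*l^2 + 15*l - 28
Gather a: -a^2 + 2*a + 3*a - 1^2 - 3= -a^2 + 5*a - 4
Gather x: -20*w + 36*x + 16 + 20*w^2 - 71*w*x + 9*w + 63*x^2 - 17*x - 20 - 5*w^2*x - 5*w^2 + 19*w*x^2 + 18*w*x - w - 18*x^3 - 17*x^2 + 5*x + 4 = 15*w^2 - 12*w - 18*x^3 + x^2*(19*w + 46) + x*(-5*w^2 - 53*w + 24)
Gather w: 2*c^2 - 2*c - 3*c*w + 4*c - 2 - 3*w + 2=2*c^2 + 2*c + w*(-3*c - 3)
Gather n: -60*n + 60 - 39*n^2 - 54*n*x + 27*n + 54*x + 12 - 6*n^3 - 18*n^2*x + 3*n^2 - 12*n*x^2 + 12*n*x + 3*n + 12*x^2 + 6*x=-6*n^3 + n^2*(-18*x - 36) + n*(-12*x^2 - 42*x - 30) + 12*x^2 + 60*x + 72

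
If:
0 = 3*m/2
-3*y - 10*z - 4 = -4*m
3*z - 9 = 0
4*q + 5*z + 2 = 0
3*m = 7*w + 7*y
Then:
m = 0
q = -17/4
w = 34/3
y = -34/3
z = 3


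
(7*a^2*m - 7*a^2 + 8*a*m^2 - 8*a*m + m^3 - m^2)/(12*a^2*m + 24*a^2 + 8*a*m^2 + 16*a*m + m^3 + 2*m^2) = (7*a^2*m - 7*a^2 + 8*a*m^2 - 8*a*m + m^3 - m^2)/(12*a^2*m + 24*a^2 + 8*a*m^2 + 16*a*m + m^3 + 2*m^2)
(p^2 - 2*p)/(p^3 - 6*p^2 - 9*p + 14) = p*(p - 2)/(p^3 - 6*p^2 - 9*p + 14)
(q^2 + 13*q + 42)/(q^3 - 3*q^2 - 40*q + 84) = (q + 7)/(q^2 - 9*q + 14)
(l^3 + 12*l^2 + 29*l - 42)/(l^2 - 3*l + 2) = (l^2 + 13*l + 42)/(l - 2)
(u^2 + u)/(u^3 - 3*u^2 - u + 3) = u/(u^2 - 4*u + 3)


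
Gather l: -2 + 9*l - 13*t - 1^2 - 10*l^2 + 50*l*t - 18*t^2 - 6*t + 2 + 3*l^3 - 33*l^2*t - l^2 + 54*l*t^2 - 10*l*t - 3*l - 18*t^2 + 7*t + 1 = 3*l^3 + l^2*(-33*t - 11) + l*(54*t^2 + 40*t + 6) - 36*t^2 - 12*t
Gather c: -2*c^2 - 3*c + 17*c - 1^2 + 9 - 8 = -2*c^2 + 14*c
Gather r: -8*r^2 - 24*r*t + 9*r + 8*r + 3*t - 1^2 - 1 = -8*r^2 + r*(17 - 24*t) + 3*t - 2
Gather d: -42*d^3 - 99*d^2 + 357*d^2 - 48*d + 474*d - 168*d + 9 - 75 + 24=-42*d^3 + 258*d^2 + 258*d - 42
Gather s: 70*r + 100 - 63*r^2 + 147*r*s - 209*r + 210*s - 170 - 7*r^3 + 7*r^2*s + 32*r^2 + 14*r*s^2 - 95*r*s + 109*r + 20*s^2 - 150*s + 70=-7*r^3 - 31*r^2 - 30*r + s^2*(14*r + 20) + s*(7*r^2 + 52*r + 60)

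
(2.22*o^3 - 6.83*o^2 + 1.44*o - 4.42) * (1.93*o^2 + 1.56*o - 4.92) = 4.2846*o^5 - 9.7187*o^4 - 18.798*o^3 + 27.3194*o^2 - 13.98*o + 21.7464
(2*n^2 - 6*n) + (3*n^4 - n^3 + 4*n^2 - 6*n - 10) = 3*n^4 - n^3 + 6*n^2 - 12*n - 10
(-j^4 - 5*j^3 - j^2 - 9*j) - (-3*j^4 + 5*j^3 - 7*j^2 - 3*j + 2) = 2*j^4 - 10*j^3 + 6*j^2 - 6*j - 2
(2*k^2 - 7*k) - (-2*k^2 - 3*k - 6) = 4*k^2 - 4*k + 6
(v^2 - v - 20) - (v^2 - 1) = -v - 19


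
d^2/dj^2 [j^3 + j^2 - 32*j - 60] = 6*j + 2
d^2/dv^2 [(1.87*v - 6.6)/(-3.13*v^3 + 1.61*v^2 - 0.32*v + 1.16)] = (-109.921218*v^5 + 832.455426*v^4 - 538.09855*v^3 + 60.835368*v^2 + 144.332232*v - 24.688928)/(30.664297*v^9 - 47.319027*v^8 + 33.744843*v^7 - 47.941949*v^6 + 38.52348*v^5 - 16.486236*v^4 + 16.253744*v^3 - 6.8556*v^2 + 1.291776*v - 1.560896)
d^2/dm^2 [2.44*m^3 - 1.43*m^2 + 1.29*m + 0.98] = 14.64*m - 2.86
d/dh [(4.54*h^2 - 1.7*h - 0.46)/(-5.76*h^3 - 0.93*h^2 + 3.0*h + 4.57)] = (26.1504*h^4 - 19.584*h^3 + 4.0902*h^2 + 40.64*h - 6.389)/(33.1776*h^6 + 10.7136*h^5 - 33.6951*h^4 - 58.2264*h^3 + 0.499799999999999*h^2 + 27.42*h + 20.8849)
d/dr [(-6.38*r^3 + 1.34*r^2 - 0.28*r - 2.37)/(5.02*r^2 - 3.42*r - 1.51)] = (-32.0276*r^4 + 43.6392*r^3 + 25.7242*r^2 + 19.748*r - 7.6826)/(25.2004*r^4 - 34.3368*r^3 - 3.464*r^2 + 10.3284*r + 2.2801)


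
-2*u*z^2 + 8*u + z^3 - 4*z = (-2*u + z)*(z - 2)*(z + 2)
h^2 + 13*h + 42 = (h + 6)*(h + 7)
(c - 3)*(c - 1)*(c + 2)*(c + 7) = c^4 + 5*c^3 - 19*c^2 - 29*c + 42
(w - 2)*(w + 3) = w^2 + w - 6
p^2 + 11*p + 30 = (p + 5)*(p + 6)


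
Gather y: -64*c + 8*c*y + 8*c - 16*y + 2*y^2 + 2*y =-56*c + 2*y^2 + y*(8*c - 14)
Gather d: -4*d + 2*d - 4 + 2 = -2*d - 2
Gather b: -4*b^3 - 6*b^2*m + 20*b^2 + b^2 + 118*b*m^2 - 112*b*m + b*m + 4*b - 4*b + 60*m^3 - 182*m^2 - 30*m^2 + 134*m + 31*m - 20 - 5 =-4*b^3 + b^2*(21 - 6*m) + b*(118*m^2 - 111*m) + 60*m^3 - 212*m^2 + 165*m - 25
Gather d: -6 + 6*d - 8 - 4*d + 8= 2*d - 6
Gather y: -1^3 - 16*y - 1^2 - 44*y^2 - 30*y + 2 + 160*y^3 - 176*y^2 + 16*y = 160*y^3 - 220*y^2 - 30*y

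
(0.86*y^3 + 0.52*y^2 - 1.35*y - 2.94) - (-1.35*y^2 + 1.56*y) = 0.86*y^3 + 1.87*y^2 - 2.91*y - 2.94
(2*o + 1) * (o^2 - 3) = 2*o^3 + o^2 - 6*o - 3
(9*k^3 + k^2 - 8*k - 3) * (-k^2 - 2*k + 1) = -9*k^5 - 19*k^4 + 15*k^3 + 20*k^2 - 2*k - 3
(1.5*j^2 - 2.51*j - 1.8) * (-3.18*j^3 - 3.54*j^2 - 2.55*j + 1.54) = -4.77*j^5 + 2.6718*j^4 + 10.7844*j^3 + 15.0825*j^2 + 0.7246*j - 2.772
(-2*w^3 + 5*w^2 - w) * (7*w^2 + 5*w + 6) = -14*w^5 + 25*w^4 + 6*w^3 + 25*w^2 - 6*w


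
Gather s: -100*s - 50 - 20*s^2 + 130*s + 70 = -20*s^2 + 30*s + 20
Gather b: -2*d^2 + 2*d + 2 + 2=-2*d^2 + 2*d + 4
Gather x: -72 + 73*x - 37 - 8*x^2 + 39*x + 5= -8*x^2 + 112*x - 104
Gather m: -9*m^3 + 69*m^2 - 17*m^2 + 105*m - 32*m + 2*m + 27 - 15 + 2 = -9*m^3 + 52*m^2 + 75*m + 14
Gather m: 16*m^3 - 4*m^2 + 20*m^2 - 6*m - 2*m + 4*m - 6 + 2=16*m^3 + 16*m^2 - 4*m - 4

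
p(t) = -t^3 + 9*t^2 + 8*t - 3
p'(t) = -3*t^2 + 18*t + 8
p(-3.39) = 112.27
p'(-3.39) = -87.50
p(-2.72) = 61.95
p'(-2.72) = -63.16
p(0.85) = 9.69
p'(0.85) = 21.13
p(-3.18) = 94.73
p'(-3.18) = -79.58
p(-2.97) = 78.83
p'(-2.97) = -71.92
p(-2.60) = 54.62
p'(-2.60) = -59.08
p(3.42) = 89.63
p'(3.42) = 34.47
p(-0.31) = -4.59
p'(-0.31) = 2.13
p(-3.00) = 81.00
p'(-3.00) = -73.00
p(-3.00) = 81.00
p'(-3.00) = -73.00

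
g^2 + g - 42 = (g - 6)*(g + 7)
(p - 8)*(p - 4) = p^2 - 12*p + 32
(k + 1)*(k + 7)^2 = k^3 + 15*k^2 + 63*k + 49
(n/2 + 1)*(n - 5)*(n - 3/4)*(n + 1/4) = n^4/2 - 7*n^3/4 - 139*n^2/32 + 89*n/32 + 15/16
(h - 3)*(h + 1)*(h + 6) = h^3 + 4*h^2 - 15*h - 18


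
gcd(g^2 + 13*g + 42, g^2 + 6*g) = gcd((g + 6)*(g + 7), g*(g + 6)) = g + 6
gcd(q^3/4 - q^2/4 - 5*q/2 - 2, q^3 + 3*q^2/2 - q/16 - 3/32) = 1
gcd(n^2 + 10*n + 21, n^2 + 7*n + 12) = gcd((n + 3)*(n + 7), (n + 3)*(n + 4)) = n + 3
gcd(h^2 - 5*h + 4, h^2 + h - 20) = h - 4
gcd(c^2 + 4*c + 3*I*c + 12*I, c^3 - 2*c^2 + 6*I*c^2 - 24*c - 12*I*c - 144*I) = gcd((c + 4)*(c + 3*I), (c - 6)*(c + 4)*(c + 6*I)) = c + 4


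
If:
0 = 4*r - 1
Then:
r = 1/4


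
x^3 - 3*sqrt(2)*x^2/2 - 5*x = x*(x - 5*sqrt(2)/2)*(x + sqrt(2))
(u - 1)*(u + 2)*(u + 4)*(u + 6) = u^4 + 11*u^3 + 32*u^2 + 4*u - 48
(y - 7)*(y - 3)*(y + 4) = y^3 - 6*y^2 - 19*y + 84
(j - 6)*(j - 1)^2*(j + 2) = j^4 - 6*j^3 - 3*j^2 + 20*j - 12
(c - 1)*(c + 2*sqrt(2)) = c^2 - c + 2*sqrt(2)*c - 2*sqrt(2)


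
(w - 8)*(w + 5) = w^2 - 3*w - 40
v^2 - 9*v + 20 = (v - 5)*(v - 4)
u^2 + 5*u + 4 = (u + 1)*(u + 4)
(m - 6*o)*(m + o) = m^2 - 5*m*o - 6*o^2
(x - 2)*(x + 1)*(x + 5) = x^3 + 4*x^2 - 7*x - 10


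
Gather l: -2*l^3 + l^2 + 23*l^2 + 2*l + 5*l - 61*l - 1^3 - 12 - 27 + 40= -2*l^3 + 24*l^2 - 54*l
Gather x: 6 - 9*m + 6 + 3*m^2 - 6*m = 3*m^2 - 15*m + 12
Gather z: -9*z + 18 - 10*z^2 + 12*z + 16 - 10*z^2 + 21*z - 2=-20*z^2 + 24*z + 32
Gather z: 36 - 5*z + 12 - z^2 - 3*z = -z^2 - 8*z + 48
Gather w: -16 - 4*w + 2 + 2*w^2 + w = 2*w^2 - 3*w - 14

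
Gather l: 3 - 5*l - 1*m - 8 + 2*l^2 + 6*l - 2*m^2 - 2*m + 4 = 2*l^2 + l - 2*m^2 - 3*m - 1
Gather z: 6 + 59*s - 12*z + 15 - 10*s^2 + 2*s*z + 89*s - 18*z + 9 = -10*s^2 + 148*s + z*(2*s - 30) + 30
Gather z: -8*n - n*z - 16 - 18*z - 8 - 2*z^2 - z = -8*n - 2*z^2 + z*(-n - 19) - 24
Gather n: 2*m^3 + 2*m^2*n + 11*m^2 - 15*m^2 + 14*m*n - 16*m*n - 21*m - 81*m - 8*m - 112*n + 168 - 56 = 2*m^3 - 4*m^2 - 110*m + n*(2*m^2 - 2*m - 112) + 112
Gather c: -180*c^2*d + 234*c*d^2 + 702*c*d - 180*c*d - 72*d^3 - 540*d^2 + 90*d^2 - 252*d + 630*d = -180*c^2*d + c*(234*d^2 + 522*d) - 72*d^3 - 450*d^2 + 378*d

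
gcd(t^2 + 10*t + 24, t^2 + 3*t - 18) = t + 6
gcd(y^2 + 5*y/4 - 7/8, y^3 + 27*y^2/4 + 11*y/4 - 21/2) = y + 7/4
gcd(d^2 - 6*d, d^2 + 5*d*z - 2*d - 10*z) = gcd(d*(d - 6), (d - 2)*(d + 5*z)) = 1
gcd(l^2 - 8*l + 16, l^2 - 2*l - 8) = l - 4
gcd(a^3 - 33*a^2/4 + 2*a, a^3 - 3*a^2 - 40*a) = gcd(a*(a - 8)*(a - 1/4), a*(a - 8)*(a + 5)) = a^2 - 8*a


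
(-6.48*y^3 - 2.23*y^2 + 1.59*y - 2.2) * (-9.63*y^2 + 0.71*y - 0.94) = 62.4024*y^5 + 16.8741*y^4 - 10.8038*y^3 + 24.4111*y^2 - 3.0566*y + 2.068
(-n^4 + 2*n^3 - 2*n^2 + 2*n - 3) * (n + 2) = -n^5 + 2*n^3 - 2*n^2 + n - 6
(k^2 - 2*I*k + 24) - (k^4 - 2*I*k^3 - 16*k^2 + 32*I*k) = -k^4 + 2*I*k^3 + 17*k^2 - 34*I*k + 24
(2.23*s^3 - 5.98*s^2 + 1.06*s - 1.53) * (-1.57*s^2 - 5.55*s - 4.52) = -3.5011*s^5 - 2.9879*s^4 + 21.4452*s^3 + 23.5487*s^2 + 3.7003*s + 6.9156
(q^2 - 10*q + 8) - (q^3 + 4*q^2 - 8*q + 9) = -q^3 - 3*q^2 - 2*q - 1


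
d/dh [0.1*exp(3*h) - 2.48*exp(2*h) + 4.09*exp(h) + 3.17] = (0.3*exp(2*h) - 4.96*exp(h) + 4.09)*exp(h)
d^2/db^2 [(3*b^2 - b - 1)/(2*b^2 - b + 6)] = 2*(2*b^3 - 120*b^2 + 42*b + 113)/(8*b^6 - 12*b^5 + 78*b^4 - 73*b^3 + 234*b^2 - 108*b + 216)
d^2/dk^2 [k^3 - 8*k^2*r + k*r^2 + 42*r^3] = 6*k - 16*r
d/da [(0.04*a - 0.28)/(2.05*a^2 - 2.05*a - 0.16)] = (-0.082*a^2 + 1.148*a - 0.5804)/(4.2025*a^4 - 8.405*a^3 + 3.5465*a^2 + 0.656*a + 0.0256)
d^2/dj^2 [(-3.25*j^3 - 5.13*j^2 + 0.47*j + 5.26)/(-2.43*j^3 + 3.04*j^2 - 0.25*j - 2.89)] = (5.6843418860808e-14*j^7 + 108.601074*j^6 - 28.498068*j^5 - 644.469534*j^4 + 174.530634*j^3 + 13.27995*j^2 + 383.71257*j - 6.71031600000001)/(14.348907*j^9 - 53.852688*j^8 + 71.799939*j^7 + 12.020219*j^6 - 120.707223*j^5 + 90.088722*j^4 + 47.724034*j^3 - 75.629277*j^2 + 6.264075*j + 24.137569)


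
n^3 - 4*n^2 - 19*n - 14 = (n - 7)*(n + 1)*(n + 2)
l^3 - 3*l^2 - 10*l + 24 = (l - 4)*(l - 2)*(l + 3)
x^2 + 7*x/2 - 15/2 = (x - 3/2)*(x + 5)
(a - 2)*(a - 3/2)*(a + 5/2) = a^3 - a^2 - 23*a/4 + 15/2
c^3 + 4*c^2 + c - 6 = (c - 1)*(c + 2)*(c + 3)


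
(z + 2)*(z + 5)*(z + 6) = z^3 + 13*z^2 + 52*z + 60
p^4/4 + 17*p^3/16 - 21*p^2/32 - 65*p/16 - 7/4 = (p/4 + 1)*(p - 2)*(p + 1/2)*(p + 7/4)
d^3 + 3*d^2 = d^2*(d + 3)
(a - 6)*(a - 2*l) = a^2 - 2*a*l - 6*a + 12*l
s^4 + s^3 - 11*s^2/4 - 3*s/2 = s*(s - 3/2)*(s + 1/2)*(s + 2)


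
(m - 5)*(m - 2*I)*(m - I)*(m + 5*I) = m^4 - 5*m^3 + 2*I*m^3 + 13*m^2 - 10*I*m^2 - 65*m - 10*I*m + 50*I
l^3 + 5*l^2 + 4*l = l*(l + 1)*(l + 4)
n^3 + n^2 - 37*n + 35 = (n - 5)*(n - 1)*(n + 7)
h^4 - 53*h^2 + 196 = (h - 7)*(h - 2)*(h + 2)*(h + 7)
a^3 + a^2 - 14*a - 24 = (a - 4)*(a + 2)*(a + 3)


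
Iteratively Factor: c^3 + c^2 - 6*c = (c)*(c^2 + c - 6) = c*(c + 3)*(c - 2)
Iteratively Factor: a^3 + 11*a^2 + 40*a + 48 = (a + 4)*(a^2 + 7*a + 12) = (a + 4)^2*(a + 3)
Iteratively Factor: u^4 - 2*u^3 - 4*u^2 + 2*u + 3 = (u + 1)*(u^3 - 3*u^2 - u + 3) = (u - 1)*(u + 1)*(u^2 - 2*u - 3) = (u - 3)*(u - 1)*(u + 1)*(u + 1)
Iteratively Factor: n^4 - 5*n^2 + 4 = (n - 2)*(n^3 + 2*n^2 - n - 2) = (n - 2)*(n - 1)*(n^2 + 3*n + 2) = (n - 2)*(n - 1)*(n + 1)*(n + 2)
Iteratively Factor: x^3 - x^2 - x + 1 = (x + 1)*(x^2 - 2*x + 1) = (x - 1)*(x + 1)*(x - 1)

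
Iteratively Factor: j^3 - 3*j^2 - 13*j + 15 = (j - 1)*(j^2 - 2*j - 15) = (j - 1)*(j + 3)*(j - 5)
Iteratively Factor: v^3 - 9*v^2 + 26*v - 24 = (v - 4)*(v^2 - 5*v + 6) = (v - 4)*(v - 2)*(v - 3)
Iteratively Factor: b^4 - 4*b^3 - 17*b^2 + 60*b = (b)*(b^3 - 4*b^2 - 17*b + 60) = b*(b - 5)*(b^2 + b - 12) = b*(b - 5)*(b - 3)*(b + 4)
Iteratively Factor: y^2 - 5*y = (y)*(y - 5)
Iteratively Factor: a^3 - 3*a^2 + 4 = (a - 2)*(a^2 - a - 2) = (a - 2)*(a + 1)*(a - 2)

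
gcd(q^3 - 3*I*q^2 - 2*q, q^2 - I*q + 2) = q - 2*I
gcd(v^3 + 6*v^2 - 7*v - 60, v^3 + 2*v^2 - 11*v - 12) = v^2 + v - 12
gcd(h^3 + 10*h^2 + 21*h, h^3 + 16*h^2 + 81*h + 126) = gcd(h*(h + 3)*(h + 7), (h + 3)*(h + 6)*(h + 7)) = h^2 + 10*h + 21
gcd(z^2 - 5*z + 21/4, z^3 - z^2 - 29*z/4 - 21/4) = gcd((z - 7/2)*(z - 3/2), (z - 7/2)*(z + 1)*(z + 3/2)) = z - 7/2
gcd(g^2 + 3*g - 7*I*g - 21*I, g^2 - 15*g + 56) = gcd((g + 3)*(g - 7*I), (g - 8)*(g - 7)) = 1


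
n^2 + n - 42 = (n - 6)*(n + 7)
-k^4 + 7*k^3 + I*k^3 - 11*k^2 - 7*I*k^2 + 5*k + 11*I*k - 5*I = (k - 5)*(k - I)*(-I*k + I)^2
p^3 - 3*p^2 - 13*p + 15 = (p - 5)*(p - 1)*(p + 3)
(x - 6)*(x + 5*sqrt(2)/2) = x^2 - 6*x + 5*sqrt(2)*x/2 - 15*sqrt(2)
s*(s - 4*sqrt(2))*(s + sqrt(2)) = s^3 - 3*sqrt(2)*s^2 - 8*s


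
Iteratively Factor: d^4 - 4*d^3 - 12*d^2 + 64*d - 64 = (d - 2)*(d^3 - 2*d^2 - 16*d + 32) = (d - 2)^2*(d^2 - 16) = (d - 4)*(d - 2)^2*(d + 4)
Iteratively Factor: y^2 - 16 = (y + 4)*(y - 4)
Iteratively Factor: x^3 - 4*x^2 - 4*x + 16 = (x - 4)*(x^2 - 4) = (x - 4)*(x - 2)*(x + 2)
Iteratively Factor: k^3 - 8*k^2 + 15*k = (k - 5)*(k^2 - 3*k) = k*(k - 5)*(k - 3)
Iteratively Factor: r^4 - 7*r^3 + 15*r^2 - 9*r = (r - 3)*(r^3 - 4*r^2 + 3*r) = (r - 3)*(r - 1)*(r^2 - 3*r) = (r - 3)^2*(r - 1)*(r)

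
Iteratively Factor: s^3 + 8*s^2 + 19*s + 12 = (s + 3)*(s^2 + 5*s + 4) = (s + 3)*(s + 4)*(s + 1)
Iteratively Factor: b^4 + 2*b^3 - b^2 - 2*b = (b)*(b^3 + 2*b^2 - b - 2) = b*(b + 2)*(b^2 - 1) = b*(b - 1)*(b + 2)*(b + 1)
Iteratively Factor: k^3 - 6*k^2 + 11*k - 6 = (k - 1)*(k^2 - 5*k + 6) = (k - 3)*(k - 1)*(k - 2)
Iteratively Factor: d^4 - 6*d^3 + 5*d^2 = (d)*(d^3 - 6*d^2 + 5*d) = d^2*(d^2 - 6*d + 5) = d^2*(d - 5)*(d - 1)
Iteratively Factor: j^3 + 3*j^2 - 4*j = (j - 1)*(j^2 + 4*j) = j*(j - 1)*(j + 4)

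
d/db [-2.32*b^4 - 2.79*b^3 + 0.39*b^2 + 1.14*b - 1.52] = -9.28*b^3 - 8.37*b^2 + 0.78*b + 1.14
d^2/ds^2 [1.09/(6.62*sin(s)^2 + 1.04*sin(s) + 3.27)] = (-191.074384*sin(s)^4 - 22.513296*sin(s)^3 + 379.815296*sin(s)^2 + 48.733464*sin(s) - 44.833444)/(6.62*sin(s)^2 + 1.04*sin(s) + 3.27)^3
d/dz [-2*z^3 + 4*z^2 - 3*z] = -6*z^2 + 8*z - 3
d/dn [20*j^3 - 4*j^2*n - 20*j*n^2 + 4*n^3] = -4*j^2 - 40*j*n + 12*n^2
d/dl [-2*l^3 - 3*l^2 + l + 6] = -6*l^2 - 6*l + 1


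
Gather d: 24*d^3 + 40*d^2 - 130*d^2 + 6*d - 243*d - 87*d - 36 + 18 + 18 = 24*d^3 - 90*d^2 - 324*d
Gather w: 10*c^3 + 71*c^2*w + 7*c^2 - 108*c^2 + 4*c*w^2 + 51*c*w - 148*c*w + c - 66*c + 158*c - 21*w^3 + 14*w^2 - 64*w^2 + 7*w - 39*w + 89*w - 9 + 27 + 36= 10*c^3 - 101*c^2 + 93*c - 21*w^3 + w^2*(4*c - 50) + w*(71*c^2 - 97*c + 57) + 54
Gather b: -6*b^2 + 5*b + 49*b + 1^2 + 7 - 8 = -6*b^2 + 54*b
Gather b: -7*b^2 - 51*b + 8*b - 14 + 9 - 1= -7*b^2 - 43*b - 6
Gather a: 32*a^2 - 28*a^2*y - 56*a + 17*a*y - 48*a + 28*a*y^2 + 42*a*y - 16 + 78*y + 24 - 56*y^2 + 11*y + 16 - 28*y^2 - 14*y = a^2*(32 - 28*y) + a*(28*y^2 + 59*y - 104) - 84*y^2 + 75*y + 24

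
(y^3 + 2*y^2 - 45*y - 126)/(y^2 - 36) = (y^2 - 4*y - 21)/(y - 6)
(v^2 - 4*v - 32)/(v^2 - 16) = (v - 8)/(v - 4)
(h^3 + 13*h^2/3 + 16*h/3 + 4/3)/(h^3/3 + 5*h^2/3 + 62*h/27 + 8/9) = 9*(3*h^3 + 13*h^2 + 16*h + 4)/(9*h^3 + 45*h^2 + 62*h + 24)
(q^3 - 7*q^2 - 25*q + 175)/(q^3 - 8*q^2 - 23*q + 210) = (q - 5)/(q - 6)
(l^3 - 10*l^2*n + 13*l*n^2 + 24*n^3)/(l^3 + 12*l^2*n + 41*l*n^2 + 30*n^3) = (l^2 - 11*l*n + 24*n^2)/(l^2 + 11*l*n + 30*n^2)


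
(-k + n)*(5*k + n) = -5*k^2 + 4*k*n + n^2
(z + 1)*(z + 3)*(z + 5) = z^3 + 9*z^2 + 23*z + 15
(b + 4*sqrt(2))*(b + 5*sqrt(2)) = b^2 + 9*sqrt(2)*b + 40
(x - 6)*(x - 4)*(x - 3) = x^3 - 13*x^2 + 54*x - 72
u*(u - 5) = u^2 - 5*u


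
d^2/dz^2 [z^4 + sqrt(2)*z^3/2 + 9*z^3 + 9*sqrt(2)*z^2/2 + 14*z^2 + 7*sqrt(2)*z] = 12*z^2 + 3*sqrt(2)*z + 54*z + 9*sqrt(2) + 28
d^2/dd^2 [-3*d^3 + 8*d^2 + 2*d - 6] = 16 - 18*d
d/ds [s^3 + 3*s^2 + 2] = 3*s*(s + 2)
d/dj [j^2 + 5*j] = 2*j + 5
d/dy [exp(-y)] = -exp(-y)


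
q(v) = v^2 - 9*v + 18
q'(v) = 2*v - 9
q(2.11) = 3.46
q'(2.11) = -4.78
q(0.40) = 14.56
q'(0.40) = -8.20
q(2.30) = 2.59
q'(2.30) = -4.40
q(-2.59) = 48.02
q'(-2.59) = -14.18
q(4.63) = -2.23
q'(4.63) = 0.26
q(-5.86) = 105.08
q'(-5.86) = -20.72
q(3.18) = -0.51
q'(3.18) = -2.64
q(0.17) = 16.50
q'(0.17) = -8.66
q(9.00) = 18.00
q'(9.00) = 9.00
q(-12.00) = 270.00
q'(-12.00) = -33.00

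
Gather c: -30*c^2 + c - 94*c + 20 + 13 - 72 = -30*c^2 - 93*c - 39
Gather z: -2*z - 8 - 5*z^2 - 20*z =-5*z^2 - 22*z - 8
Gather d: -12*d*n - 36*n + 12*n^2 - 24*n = -12*d*n + 12*n^2 - 60*n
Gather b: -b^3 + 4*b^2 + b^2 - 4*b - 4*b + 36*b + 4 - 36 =-b^3 + 5*b^2 + 28*b - 32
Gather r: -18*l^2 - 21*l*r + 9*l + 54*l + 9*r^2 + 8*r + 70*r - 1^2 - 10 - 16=-18*l^2 + 63*l + 9*r^2 + r*(78 - 21*l) - 27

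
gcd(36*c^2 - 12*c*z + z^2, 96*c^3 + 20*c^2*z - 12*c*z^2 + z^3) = -6*c + z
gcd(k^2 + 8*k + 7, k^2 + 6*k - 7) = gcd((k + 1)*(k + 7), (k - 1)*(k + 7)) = k + 7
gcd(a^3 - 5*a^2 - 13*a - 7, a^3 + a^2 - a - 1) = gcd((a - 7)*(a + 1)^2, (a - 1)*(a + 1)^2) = a^2 + 2*a + 1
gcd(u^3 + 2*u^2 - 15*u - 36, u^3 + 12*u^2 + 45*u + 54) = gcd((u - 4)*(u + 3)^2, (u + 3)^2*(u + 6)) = u^2 + 6*u + 9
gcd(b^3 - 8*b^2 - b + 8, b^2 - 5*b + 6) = 1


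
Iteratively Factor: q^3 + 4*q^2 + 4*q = (q + 2)*(q^2 + 2*q) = (q + 2)^2*(q)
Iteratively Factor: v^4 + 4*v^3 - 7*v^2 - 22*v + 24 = (v - 2)*(v^3 + 6*v^2 + 5*v - 12) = (v - 2)*(v + 4)*(v^2 + 2*v - 3) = (v - 2)*(v - 1)*(v + 4)*(v + 3)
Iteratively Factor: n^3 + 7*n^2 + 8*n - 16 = (n + 4)*(n^2 + 3*n - 4) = (n + 4)^2*(n - 1)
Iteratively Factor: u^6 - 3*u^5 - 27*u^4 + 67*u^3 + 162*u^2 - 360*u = (u + 3)*(u^5 - 6*u^4 - 9*u^3 + 94*u^2 - 120*u) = (u - 5)*(u + 3)*(u^4 - u^3 - 14*u^2 + 24*u) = u*(u - 5)*(u + 3)*(u^3 - u^2 - 14*u + 24) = u*(u - 5)*(u + 3)*(u + 4)*(u^2 - 5*u + 6) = u*(u - 5)*(u - 2)*(u + 3)*(u + 4)*(u - 3)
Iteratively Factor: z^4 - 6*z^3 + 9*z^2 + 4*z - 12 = (z - 2)*(z^3 - 4*z^2 + z + 6) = (z - 2)^2*(z^2 - 2*z - 3) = (z - 2)^2*(z + 1)*(z - 3)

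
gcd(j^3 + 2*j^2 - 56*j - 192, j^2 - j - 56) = j - 8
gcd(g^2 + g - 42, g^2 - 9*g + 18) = g - 6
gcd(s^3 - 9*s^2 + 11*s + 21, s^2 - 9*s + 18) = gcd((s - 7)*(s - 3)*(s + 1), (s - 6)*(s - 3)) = s - 3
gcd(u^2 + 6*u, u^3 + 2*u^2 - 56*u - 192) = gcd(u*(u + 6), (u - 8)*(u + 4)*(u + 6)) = u + 6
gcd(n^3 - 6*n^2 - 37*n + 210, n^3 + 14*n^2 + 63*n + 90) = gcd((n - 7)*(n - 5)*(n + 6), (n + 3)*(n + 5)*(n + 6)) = n + 6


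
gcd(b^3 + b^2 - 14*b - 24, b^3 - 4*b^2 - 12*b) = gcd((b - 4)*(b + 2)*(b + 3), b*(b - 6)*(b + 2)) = b + 2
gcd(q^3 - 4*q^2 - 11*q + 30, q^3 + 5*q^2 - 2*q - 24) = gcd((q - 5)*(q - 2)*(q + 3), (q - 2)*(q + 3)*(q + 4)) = q^2 + q - 6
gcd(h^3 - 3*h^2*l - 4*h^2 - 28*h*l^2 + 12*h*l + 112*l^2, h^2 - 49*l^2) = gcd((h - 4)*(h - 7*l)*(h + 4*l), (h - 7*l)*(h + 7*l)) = h - 7*l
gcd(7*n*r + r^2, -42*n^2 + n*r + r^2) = 7*n + r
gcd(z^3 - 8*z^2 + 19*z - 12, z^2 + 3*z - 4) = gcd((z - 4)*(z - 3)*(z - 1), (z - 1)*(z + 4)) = z - 1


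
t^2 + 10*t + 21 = (t + 3)*(t + 7)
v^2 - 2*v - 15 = (v - 5)*(v + 3)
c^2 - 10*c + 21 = (c - 7)*(c - 3)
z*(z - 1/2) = z^2 - z/2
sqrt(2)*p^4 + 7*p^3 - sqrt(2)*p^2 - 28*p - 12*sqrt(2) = (p - 2)*(p + 2)*(p + 3*sqrt(2))*(sqrt(2)*p + 1)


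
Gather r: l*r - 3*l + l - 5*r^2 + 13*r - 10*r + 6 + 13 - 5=-2*l - 5*r^2 + r*(l + 3) + 14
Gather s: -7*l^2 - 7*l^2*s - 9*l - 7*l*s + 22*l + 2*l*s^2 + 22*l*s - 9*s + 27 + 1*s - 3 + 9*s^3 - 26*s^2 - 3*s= -7*l^2 + 13*l + 9*s^3 + s^2*(2*l - 26) + s*(-7*l^2 + 15*l - 11) + 24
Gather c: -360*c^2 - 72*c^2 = -432*c^2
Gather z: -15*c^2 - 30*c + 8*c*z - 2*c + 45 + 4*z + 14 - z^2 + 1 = -15*c^2 - 32*c - z^2 + z*(8*c + 4) + 60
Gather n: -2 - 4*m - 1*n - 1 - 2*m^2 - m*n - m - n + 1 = -2*m^2 - 5*m + n*(-m - 2) - 2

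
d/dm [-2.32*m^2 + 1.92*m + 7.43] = 1.92 - 4.64*m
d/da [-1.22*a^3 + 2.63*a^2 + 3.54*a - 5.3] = -3.66*a^2 + 5.26*a + 3.54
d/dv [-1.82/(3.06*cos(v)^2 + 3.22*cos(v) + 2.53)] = -(11.1384*cos(v) + 5.8604)*sin(v)/(3.06*cos(v)^2 + 3.22*cos(v) + 2.53)^2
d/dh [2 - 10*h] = -10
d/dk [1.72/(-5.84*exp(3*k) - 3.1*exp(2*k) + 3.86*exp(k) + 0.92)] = (30.1344*exp(2*k) + 10.664*exp(k) - 6.6392)*exp(k)/(5.84*exp(3*k) + 3.1*exp(2*k) - 3.86*exp(k) - 0.92)^2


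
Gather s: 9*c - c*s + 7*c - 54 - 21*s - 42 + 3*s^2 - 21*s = 16*c + 3*s^2 + s*(-c - 42) - 96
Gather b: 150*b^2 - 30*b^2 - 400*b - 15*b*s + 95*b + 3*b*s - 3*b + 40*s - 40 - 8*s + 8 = 120*b^2 + b*(-12*s - 308) + 32*s - 32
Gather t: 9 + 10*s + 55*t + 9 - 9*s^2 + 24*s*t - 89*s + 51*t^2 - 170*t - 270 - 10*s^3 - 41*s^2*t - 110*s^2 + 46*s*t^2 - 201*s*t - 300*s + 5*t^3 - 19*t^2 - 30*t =-10*s^3 - 119*s^2 - 379*s + 5*t^3 + t^2*(46*s + 32) + t*(-41*s^2 - 177*s - 145) - 252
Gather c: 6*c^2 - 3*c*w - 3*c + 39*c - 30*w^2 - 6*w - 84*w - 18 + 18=6*c^2 + c*(36 - 3*w) - 30*w^2 - 90*w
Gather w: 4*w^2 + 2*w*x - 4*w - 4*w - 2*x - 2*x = 4*w^2 + w*(2*x - 8) - 4*x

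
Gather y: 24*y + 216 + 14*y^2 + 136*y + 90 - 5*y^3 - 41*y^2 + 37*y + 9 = -5*y^3 - 27*y^2 + 197*y + 315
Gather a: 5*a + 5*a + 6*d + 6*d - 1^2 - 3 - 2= 10*a + 12*d - 6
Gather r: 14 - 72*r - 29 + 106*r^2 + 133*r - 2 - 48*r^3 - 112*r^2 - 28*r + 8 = -48*r^3 - 6*r^2 + 33*r - 9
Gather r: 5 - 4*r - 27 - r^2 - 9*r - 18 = -r^2 - 13*r - 40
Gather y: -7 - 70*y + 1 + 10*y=-60*y - 6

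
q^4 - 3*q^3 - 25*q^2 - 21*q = q*(q - 7)*(q + 1)*(q + 3)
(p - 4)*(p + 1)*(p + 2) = p^3 - p^2 - 10*p - 8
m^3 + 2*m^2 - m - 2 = (m - 1)*(m + 1)*(m + 2)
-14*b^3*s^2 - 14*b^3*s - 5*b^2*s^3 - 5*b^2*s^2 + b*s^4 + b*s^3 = s*(-7*b + s)*(2*b + s)*(b*s + b)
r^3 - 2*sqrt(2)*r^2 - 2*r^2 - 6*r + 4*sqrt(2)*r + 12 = (r - 2)*(r - 3*sqrt(2))*(r + sqrt(2))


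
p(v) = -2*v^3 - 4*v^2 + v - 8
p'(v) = -6*v^2 - 8*v + 1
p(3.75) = -165.97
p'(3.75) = -113.38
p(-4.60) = 97.43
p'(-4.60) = -89.16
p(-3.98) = 50.75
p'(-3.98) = -62.20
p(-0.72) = -10.05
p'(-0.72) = 3.65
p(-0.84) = -10.48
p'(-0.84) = 3.49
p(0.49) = -8.71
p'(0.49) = -4.36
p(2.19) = -46.00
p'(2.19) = -45.30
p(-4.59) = 96.54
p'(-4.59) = -88.69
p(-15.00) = 5827.00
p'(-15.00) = -1229.00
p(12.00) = -4028.00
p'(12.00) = -959.00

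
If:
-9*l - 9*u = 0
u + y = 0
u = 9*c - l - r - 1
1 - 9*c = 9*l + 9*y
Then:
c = 1/9 - 2*y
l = y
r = -18*y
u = -y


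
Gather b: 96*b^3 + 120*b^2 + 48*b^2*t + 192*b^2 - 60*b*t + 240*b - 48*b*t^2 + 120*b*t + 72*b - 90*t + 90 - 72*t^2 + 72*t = 96*b^3 + b^2*(48*t + 312) + b*(-48*t^2 + 60*t + 312) - 72*t^2 - 18*t + 90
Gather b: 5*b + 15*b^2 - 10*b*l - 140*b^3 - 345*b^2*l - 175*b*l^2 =-140*b^3 + b^2*(15 - 345*l) + b*(-175*l^2 - 10*l + 5)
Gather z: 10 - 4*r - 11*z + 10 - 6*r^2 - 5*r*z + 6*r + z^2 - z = -6*r^2 + 2*r + z^2 + z*(-5*r - 12) + 20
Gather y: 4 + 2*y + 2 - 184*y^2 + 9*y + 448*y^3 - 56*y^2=448*y^3 - 240*y^2 + 11*y + 6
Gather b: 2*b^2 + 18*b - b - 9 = 2*b^2 + 17*b - 9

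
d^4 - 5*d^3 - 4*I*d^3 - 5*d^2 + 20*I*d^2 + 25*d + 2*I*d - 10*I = (d - 5)*(d - 2*I)*(d - I)^2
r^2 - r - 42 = (r - 7)*(r + 6)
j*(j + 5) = j^2 + 5*j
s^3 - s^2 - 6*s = s*(s - 3)*(s + 2)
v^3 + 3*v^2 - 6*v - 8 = (v - 2)*(v + 1)*(v + 4)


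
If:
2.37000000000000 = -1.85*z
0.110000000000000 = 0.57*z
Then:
No Solution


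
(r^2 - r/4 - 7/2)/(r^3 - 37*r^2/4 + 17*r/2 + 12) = (4*r + 7)/(4*r^2 - 29*r - 24)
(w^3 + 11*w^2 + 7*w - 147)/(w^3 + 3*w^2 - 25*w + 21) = (w + 7)/(w - 1)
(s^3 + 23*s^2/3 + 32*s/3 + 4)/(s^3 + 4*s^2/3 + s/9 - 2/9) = 3*(s + 6)/(3*s - 1)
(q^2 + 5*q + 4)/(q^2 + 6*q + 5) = (q + 4)/(q + 5)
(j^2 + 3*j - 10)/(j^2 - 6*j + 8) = (j + 5)/(j - 4)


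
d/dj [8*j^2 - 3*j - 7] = 16*j - 3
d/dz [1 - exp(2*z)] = -2*exp(2*z)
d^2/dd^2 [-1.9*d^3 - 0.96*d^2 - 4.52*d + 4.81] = -11.4*d - 1.92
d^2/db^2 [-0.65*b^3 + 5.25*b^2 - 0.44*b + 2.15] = 10.5 - 3.9*b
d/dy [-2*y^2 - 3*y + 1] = -4*y - 3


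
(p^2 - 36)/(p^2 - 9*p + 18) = (p + 6)/(p - 3)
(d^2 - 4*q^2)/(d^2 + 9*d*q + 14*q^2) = (d - 2*q)/(d + 7*q)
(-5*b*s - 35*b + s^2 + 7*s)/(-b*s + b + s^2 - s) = (5*b*s + 35*b - s^2 - 7*s)/(b*s - b - s^2 + s)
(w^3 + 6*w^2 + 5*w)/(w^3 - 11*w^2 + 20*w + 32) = w*(w + 5)/(w^2 - 12*w + 32)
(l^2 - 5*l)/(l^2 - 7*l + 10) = l/(l - 2)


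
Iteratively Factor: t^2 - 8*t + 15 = (t - 5)*(t - 3)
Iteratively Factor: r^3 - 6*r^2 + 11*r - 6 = (r - 2)*(r^2 - 4*r + 3) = (r - 2)*(r - 1)*(r - 3)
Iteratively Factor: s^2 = (s)*(s)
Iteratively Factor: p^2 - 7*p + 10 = (p - 2)*(p - 5)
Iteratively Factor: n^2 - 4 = (n - 2)*(n + 2)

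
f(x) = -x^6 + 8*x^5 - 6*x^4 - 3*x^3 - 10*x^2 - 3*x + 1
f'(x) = -6*x^5 + 40*x^4 - 24*x^3 - 9*x^2 - 20*x - 3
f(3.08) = 632.99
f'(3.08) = 1085.41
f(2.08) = 42.68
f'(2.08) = 215.60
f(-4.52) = -26038.02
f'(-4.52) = 30135.79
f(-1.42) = -85.10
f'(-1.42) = 273.25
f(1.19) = -17.57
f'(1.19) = -14.09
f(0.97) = -13.33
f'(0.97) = -22.51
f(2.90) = 456.73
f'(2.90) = 876.43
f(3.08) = 632.99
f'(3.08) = 1085.41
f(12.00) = -1126403.00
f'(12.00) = -706563.00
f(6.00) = 6751.00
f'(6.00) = -447.00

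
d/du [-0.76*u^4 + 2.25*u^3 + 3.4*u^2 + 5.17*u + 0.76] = -3.04*u^3 + 6.75*u^2 + 6.8*u + 5.17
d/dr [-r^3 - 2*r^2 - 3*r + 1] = -3*r^2 - 4*r - 3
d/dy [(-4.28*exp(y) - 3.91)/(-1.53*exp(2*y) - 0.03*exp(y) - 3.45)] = (-6.5484*exp(2*y) - 11.9646*exp(y) + 14.6487)*exp(y)/(2.3409*exp(4*y) + 0.0918*exp(3*y) + 10.5579*exp(2*y) + 0.207*exp(y) + 11.9025)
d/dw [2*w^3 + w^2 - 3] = 2*w*(3*w + 1)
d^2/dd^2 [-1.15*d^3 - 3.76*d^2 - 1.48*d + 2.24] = -6.9*d - 7.52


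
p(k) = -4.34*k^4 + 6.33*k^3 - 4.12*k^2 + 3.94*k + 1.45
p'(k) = -17.36*k^3 + 18.99*k^2 - 8.24*k + 3.94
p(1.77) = -11.98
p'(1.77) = -47.42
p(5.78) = -3735.06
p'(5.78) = -2761.49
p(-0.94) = -14.54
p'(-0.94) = 42.88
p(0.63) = 3.20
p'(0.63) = 1.95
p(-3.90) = -1456.10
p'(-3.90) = 1354.69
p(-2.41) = -266.98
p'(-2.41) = 377.09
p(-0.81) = -9.68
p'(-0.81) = 32.30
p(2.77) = -140.22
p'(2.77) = -242.14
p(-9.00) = -33457.04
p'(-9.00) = 14271.73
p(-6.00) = -7162.43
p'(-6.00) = 4486.78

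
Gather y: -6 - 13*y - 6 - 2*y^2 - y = -2*y^2 - 14*y - 12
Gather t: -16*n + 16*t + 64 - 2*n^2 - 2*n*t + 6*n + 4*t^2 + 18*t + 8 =-2*n^2 - 10*n + 4*t^2 + t*(34 - 2*n) + 72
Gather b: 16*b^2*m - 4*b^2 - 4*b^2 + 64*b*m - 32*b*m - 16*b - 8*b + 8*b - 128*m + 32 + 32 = b^2*(16*m - 8) + b*(32*m - 16) - 128*m + 64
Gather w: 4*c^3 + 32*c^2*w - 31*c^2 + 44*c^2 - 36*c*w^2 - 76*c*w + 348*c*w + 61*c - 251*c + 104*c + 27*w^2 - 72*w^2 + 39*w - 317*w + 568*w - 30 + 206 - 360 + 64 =4*c^3 + 13*c^2 - 86*c + w^2*(-36*c - 45) + w*(32*c^2 + 272*c + 290) - 120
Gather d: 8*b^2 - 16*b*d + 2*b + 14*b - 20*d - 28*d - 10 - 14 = 8*b^2 + 16*b + d*(-16*b - 48) - 24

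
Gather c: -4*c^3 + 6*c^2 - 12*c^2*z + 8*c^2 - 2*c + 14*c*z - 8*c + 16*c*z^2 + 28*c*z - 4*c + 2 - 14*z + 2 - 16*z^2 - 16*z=-4*c^3 + c^2*(14 - 12*z) + c*(16*z^2 + 42*z - 14) - 16*z^2 - 30*z + 4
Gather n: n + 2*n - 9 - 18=3*n - 27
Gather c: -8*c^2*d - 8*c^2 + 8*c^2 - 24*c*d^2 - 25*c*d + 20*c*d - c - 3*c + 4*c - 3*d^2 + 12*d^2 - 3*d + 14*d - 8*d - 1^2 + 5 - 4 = -8*c^2*d + c*(-24*d^2 - 5*d) + 9*d^2 + 3*d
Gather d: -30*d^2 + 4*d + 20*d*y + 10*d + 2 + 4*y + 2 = -30*d^2 + d*(20*y + 14) + 4*y + 4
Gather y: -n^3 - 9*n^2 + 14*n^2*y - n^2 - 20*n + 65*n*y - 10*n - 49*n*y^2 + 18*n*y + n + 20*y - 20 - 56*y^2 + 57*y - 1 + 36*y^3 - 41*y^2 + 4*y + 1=-n^3 - 10*n^2 - 29*n + 36*y^3 + y^2*(-49*n - 97) + y*(14*n^2 + 83*n + 81) - 20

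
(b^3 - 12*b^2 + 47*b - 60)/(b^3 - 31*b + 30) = (b^2 - 7*b + 12)/(b^2 + 5*b - 6)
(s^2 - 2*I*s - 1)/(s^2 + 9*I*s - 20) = (s^2 - 2*I*s - 1)/(s^2 + 9*I*s - 20)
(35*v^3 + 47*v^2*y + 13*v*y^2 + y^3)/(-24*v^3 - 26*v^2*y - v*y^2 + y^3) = (35*v^2 + 12*v*y + y^2)/(-24*v^2 - 2*v*y + y^2)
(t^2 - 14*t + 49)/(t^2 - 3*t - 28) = (t - 7)/(t + 4)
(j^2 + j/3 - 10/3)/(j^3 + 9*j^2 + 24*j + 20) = (j - 5/3)/(j^2 + 7*j + 10)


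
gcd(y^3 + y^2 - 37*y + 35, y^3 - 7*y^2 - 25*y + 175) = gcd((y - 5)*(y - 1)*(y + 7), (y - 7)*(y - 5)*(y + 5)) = y - 5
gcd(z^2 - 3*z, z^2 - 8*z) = z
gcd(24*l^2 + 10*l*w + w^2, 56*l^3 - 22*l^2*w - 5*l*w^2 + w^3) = 4*l + w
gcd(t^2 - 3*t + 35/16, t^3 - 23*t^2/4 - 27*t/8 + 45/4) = t - 5/4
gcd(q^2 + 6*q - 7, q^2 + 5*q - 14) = q + 7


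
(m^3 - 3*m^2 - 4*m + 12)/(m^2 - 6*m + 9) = (m^2 - 4)/(m - 3)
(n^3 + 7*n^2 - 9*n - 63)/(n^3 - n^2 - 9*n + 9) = (n + 7)/(n - 1)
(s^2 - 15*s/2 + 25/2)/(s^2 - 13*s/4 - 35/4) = 2*(2*s - 5)/(4*s + 7)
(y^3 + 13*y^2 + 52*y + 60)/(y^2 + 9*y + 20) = (y^2 + 8*y + 12)/(y + 4)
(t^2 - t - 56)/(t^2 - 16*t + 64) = (t + 7)/(t - 8)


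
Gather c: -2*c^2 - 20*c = -2*c^2 - 20*c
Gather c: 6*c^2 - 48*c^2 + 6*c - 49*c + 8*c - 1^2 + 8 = -42*c^2 - 35*c + 7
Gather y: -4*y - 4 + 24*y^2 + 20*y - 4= 24*y^2 + 16*y - 8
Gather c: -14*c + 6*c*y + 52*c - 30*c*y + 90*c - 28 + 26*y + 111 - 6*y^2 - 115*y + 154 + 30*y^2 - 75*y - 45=c*(128 - 24*y) + 24*y^2 - 164*y + 192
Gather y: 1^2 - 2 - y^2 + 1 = -y^2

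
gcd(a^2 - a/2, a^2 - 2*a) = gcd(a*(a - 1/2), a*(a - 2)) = a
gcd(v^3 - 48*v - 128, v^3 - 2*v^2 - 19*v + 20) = v + 4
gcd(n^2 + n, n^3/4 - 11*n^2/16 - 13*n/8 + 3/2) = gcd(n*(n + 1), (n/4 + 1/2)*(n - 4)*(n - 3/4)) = 1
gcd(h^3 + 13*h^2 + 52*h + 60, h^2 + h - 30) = h + 6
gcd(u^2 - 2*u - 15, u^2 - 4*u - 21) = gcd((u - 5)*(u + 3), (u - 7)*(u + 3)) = u + 3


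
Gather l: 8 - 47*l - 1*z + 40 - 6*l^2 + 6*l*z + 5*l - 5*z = -6*l^2 + l*(6*z - 42) - 6*z + 48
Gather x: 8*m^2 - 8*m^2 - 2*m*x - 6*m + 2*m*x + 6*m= 0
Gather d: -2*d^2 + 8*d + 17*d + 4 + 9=-2*d^2 + 25*d + 13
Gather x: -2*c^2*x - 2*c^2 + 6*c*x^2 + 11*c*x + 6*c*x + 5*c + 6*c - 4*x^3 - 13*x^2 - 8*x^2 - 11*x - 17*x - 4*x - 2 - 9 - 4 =-2*c^2 + 11*c - 4*x^3 + x^2*(6*c - 21) + x*(-2*c^2 + 17*c - 32) - 15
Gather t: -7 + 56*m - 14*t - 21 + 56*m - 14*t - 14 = 112*m - 28*t - 42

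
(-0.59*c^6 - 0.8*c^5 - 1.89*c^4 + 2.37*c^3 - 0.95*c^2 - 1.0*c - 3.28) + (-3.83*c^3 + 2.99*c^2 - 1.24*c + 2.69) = -0.59*c^6 - 0.8*c^5 - 1.89*c^4 - 1.46*c^3 + 2.04*c^2 - 2.24*c - 0.59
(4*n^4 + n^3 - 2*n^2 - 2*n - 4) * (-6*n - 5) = -24*n^5 - 26*n^4 + 7*n^3 + 22*n^2 + 34*n + 20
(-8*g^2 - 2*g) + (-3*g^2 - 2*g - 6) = -11*g^2 - 4*g - 6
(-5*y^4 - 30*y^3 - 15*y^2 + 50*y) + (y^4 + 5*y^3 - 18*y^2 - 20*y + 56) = -4*y^4 - 25*y^3 - 33*y^2 + 30*y + 56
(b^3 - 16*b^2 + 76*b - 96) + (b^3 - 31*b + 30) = 2*b^3 - 16*b^2 + 45*b - 66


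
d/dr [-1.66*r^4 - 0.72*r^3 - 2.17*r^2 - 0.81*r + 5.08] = -6.64*r^3 - 2.16*r^2 - 4.34*r - 0.81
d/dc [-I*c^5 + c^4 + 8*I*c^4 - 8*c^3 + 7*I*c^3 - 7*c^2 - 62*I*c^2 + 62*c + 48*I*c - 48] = -5*I*c^4 + c^3*(4 + 32*I) + c^2*(-24 + 21*I) + c*(-14 - 124*I) + 62 + 48*I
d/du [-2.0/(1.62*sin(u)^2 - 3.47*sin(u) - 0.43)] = (6.48*sin(u) - 6.94)*cos(u)/(-1.62*sin(u)^2 + 3.47*sin(u) + 0.43)^2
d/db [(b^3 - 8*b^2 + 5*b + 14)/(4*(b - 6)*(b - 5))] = (b^4 - 22*b^3 + 173*b^2 - 508*b + 304)/(4*(b^4 - 22*b^3 + 181*b^2 - 660*b + 900))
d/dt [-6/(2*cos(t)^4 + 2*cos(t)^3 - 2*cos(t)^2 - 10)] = -3*(3*cos(t) + 2*cos(2*t))*sin(t)*cos(t)/(cos(t)^4 + cos(t)^3 - cos(t)^2 - 5)^2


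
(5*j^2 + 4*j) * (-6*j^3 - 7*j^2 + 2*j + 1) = -30*j^5 - 59*j^4 - 18*j^3 + 13*j^2 + 4*j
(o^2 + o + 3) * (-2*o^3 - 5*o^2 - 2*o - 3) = -2*o^5 - 7*o^4 - 13*o^3 - 20*o^2 - 9*o - 9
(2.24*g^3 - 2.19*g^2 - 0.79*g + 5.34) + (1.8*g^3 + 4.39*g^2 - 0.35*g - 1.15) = 4.04*g^3 + 2.2*g^2 - 1.14*g + 4.19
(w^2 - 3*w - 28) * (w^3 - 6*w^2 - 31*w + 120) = w^5 - 9*w^4 - 41*w^3 + 381*w^2 + 508*w - 3360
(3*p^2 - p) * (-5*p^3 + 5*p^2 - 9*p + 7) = -15*p^5 + 20*p^4 - 32*p^3 + 30*p^2 - 7*p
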